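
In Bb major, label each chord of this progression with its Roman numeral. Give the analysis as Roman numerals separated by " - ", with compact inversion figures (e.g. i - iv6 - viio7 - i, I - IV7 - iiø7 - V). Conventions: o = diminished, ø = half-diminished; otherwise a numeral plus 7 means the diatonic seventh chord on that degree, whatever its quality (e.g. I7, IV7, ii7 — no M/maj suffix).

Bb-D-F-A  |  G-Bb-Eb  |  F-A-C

I7 - IV6 - V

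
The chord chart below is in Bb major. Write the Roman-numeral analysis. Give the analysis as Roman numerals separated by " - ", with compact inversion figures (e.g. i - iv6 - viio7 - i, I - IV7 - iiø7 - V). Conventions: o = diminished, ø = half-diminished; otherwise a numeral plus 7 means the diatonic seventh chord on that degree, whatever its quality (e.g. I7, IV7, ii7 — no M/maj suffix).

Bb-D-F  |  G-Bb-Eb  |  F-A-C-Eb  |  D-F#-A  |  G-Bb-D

Bb-D-F has root Bb, degree 1 in Bb major, so I.
G-Bb-Eb has root Eb, degree 4 in Bb major, so IV6.
F-A-C-Eb: root F is the dominant; dominant seventh chord there is V7.
D-F#-A: a major triad on D, the applied dominant of vi → V/vi.
G-Bb-D: minor triad on G = scale degree 6 → vi.

I - IV6 - V7 - V/vi - vi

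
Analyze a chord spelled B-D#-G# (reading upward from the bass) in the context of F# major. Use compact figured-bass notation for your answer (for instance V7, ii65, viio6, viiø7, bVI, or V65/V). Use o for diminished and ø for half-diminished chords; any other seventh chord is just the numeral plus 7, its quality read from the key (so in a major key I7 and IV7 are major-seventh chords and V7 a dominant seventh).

ii6

The pitches G#-B-D# form a minor triad rooted on G#.
In F# major, G# is the supertonic; the diatonic minor triad there is ii.
With B in the bass the chord is in first inversion, so the figured bass is 6.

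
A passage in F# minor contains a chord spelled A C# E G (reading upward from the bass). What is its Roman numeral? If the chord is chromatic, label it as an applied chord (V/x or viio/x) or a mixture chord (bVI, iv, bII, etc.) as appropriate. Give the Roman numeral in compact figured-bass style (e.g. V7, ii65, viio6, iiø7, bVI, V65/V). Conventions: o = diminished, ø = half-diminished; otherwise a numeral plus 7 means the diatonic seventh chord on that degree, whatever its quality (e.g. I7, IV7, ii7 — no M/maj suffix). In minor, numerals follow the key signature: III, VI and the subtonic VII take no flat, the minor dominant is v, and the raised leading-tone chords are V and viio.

V7/VI

The pitches A-C#-E-G form a dominant seventh chord rooted on A.
A is not a diatonic chord root with this quality in F# minor, but it lies a perfect fifth above D (VI), so the chord functions as an applied dominant of VI.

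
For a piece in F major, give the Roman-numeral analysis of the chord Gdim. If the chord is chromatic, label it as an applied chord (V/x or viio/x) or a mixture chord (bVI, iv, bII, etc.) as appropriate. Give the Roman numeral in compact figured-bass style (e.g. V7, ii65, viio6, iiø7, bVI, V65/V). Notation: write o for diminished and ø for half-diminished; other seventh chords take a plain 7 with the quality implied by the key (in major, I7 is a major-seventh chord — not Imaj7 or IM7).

iio

The pitches G-Bb-Db form a diminished triad rooted on G.
G is the second degree of F major. This is the diminished supertonic triad, borrowed from the parallel minor.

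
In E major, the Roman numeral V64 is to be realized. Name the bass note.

V in E major has root B; the chord is B-D#-F#.
The figure 64 means second inversion — the fifth is in the bass.

F#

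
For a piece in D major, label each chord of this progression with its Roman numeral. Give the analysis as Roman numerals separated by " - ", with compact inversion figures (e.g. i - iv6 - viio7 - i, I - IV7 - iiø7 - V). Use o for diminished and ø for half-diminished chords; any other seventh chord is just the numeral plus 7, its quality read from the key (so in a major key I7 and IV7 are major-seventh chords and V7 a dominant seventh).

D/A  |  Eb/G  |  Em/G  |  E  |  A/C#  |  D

D/A: major triad on D = scale degree 1 → I64.
Eb/G: Eb with this quality isn't in the key; a major triad on b2 is the Neapolitan sixth, bII6 (third, G, in the bass — hence the 6).
Em/G: root E is the supertonic; minor triad there is ii6.
E is the secondary dominant of V (major triad on E): V/V.
A/C#: root A is the dominant; major triad there is V6.
D: root D is the tonic; major triad there is I.

I64 - bII6 - ii6 - V/V - V6 - I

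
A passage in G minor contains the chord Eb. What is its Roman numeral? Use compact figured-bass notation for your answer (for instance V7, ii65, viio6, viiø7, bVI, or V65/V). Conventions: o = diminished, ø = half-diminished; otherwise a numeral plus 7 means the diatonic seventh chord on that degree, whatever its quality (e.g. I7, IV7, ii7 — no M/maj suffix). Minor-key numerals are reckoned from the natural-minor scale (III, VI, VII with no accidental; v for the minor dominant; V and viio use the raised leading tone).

VI

The pitches Eb-G-Bb form a major triad rooted on Eb.
In G minor, Eb is the submediant; the diatonic major triad there is VI.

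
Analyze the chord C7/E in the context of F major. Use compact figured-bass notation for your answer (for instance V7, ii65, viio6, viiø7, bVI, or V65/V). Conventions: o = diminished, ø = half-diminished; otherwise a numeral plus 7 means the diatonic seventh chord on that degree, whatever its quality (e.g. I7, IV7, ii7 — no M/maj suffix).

V65

The pitches C-E-G-Bb form a dominant seventh chord rooted on C.
C is scale degree 5 in F major, and a dominant seventh chord on that degree is written V7.
With E in the bass the chord is in first inversion, so the figured bass is 65.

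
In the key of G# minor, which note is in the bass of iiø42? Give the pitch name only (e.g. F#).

G#

iiø in G# minor has root A#; the chord is A#-C#-E-G#.
The figure 42 means third inversion — the seventh is in the bass.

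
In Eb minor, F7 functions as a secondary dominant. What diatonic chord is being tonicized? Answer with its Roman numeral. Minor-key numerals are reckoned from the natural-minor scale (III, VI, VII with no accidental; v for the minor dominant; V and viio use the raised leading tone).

The chord is a dominant seventh chord on F.
A dominant resolves down a perfect fifth: F → Bb. In Eb minor, Bb is scale degree 5, i.e. V.

V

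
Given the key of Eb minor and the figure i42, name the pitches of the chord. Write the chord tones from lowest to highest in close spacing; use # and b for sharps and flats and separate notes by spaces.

In Eb minor, the tonic is Eb, and the diatonic chord built there is a minor seventh chord.
That chord is spelled Eb-Gb-Bb-Db.
The figured bass 42 indicates third inversion, placing the seventh (Db) in the bass: Db-Eb-Gb-Bb.

Db Eb Gb Bb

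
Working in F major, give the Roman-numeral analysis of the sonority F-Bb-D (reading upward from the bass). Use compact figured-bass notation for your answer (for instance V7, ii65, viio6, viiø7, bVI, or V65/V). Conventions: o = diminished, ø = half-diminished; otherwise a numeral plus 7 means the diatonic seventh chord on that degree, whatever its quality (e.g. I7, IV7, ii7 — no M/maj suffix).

Stacked in thirds the chord is Bb-D-F: a major triad on Bb.
In F major, Bb is the subdominant; the diatonic major triad there is IV.
With F in the bass the chord is in second inversion, so the figured bass is 64.

IV64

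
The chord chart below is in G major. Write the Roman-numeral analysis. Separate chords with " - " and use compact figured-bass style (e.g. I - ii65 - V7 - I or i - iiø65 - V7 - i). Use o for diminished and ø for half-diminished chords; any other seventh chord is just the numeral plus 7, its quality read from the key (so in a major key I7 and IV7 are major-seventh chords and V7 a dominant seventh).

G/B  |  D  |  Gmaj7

I6 - V - I7

G/B: root G is the tonic; major triad there is I6.
D has root D, degree 5 in G major, so V.
Gmaj7 has root G, degree 1 in G major, so I7.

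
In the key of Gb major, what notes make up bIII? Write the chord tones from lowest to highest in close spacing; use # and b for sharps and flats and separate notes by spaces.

Bbb Db Fb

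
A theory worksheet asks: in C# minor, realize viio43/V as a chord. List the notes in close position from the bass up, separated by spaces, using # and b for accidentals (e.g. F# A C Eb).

The slash marks an applied leading-tone chord: viio of V. In C# minor, V is G#, so the leading tone to it is F##, a half step below.
Building a fully diminished seventh chord on F## gives F##-A#-C#-E.
The figured bass 43 indicates second inversion, placing the fifth (C#) in the bass: C#-E-F##-A#.

C# E F## A#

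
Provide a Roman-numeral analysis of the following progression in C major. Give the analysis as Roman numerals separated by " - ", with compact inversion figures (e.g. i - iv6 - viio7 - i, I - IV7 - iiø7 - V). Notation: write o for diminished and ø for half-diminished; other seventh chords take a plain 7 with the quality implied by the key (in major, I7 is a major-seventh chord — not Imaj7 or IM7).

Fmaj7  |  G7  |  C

Fmaj7: root F is the subdominant; major seventh chord there is IV7.
G7: root G is the dominant; dominant seventh chord there is V7.
C: root C is the tonic; major triad there is I.

IV7 - V7 - I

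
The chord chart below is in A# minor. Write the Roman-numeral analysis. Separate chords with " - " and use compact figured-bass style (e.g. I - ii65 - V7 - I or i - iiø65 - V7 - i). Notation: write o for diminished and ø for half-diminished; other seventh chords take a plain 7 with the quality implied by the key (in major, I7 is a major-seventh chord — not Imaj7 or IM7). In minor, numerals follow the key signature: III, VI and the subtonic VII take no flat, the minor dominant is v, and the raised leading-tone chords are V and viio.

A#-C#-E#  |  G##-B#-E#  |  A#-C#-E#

i - V6 - i

A#-C#-E#: root A# is the tonic; minor triad there is i.
G##-B#-E# has root E#, degree 5 in A# minor, so V6.
A#-C#-E#: minor triad on A# = scale degree 1 → i.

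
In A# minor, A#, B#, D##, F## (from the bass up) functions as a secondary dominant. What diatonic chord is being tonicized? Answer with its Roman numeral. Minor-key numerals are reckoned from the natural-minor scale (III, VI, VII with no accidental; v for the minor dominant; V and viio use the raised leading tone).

V

The chord is a dominant seventh chord on B#.
A dominant resolves down a perfect fifth: B# → E#. In A# minor, E# is scale degree 5, i.e. V.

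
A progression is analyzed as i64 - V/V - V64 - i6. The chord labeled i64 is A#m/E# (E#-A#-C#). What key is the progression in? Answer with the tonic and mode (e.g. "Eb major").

A# minor

The chord A#m/E# is a minor triad rooted on A#; its label is i64.
If A# is scale degree 1 and the mode makes that degree carry a minor triad, the tonic is A# and the mode is minor.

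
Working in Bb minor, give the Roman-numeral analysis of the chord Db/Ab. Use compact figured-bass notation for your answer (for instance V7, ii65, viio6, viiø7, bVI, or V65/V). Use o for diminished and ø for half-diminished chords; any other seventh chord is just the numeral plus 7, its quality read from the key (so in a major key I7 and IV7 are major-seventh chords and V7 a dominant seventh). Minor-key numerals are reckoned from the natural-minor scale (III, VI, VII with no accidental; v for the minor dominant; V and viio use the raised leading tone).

Stacked in thirds the chord is Db-F-Ab: a major triad on Db.
Db is scale degree 3 in Bb minor, and a major triad on that degree is written III.
With Ab in the bass the chord is in second inversion, so the figured bass is 64.

III64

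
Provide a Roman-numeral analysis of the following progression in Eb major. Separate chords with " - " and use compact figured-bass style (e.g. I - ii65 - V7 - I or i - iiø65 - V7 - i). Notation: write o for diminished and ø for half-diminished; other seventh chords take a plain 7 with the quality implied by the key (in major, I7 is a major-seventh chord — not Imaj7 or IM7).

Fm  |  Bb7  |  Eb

Fm: minor triad on F = scale degree 2 → ii.
Bb7 has root Bb, degree 5 in Eb major, so V7.
Eb: root Eb is the tonic; major triad there is I.

ii - V7 - I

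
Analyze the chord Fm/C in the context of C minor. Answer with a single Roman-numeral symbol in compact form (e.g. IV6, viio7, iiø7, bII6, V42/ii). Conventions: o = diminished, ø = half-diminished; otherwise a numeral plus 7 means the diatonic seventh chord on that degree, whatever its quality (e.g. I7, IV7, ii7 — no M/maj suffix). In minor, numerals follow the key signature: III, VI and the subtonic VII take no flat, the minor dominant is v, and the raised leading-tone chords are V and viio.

Stacked in thirds the chord is F-Ab-C: a minor triad on F.
In C minor, F is the subdominant; the diatonic minor triad there is iv.
With C in the bass the chord is in second inversion, so the figured bass is 64.

iv64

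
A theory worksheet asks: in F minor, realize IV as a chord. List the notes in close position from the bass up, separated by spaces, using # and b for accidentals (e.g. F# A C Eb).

IV is the major subdominant, borrowed from the parallel major. In F minor that root is Bb.
So the chord is Bb-D-F, a major triad.

Bb D F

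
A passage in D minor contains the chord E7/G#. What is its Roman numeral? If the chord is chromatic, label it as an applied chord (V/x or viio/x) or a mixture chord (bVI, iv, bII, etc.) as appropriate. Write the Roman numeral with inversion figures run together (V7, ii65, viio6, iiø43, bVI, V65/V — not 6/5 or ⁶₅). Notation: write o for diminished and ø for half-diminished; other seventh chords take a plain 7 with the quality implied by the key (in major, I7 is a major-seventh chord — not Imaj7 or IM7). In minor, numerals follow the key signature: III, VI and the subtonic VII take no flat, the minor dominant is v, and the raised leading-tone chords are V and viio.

V65/V

Stacked in thirds the chord is E-G#-B-D: a dominant seventh chord on E.
E is not a diatonic chord root with this quality in D minor, but it lies a perfect fifth above A (V), so the chord functions as an applied dominant of V.
With G# in the bass the chord is in first inversion, so the figured bass is 65.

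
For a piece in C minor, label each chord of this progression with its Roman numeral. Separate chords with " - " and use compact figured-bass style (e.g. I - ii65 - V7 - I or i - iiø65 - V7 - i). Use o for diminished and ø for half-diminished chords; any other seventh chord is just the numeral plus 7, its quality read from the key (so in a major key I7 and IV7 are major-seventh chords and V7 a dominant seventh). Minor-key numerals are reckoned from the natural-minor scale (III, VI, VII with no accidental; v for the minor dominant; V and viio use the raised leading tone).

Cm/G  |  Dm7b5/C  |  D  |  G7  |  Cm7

i64 - iiø42 - V/V - V7 - i7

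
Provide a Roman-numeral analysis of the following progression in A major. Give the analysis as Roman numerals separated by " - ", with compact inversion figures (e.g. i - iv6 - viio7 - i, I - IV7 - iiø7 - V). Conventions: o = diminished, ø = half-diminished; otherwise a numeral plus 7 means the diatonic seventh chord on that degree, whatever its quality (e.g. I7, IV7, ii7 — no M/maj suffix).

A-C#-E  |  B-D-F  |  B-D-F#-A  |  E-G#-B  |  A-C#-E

I - iio - ii7 - V - I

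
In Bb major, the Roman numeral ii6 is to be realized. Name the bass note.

Eb

ii in Bb major has root C; the chord is C-Eb-G.
The figure 6 means first inversion — the third is in the bass.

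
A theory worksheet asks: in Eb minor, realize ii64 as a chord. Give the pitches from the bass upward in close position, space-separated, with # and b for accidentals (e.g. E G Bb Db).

Scale degree 2 in Eb minor is F; here the chord built on it is altered to a minor triad. ii64 is the minor supertonic, borrowed from the parallel major (the Dorian ii).
So the chord is F-Ab-C, a minor triad.
With the 64 figure the chord is in second inversion; from the bass C upward in close position it reads C-F-Ab.

C F Ab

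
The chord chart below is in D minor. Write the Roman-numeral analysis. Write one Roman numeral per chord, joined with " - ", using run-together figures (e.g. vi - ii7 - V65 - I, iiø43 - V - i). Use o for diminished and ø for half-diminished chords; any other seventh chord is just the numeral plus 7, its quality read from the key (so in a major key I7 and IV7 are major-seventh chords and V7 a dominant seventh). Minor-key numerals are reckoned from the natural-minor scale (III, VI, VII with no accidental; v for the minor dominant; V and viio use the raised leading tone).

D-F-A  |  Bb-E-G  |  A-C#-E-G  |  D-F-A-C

i - iio64 - V7 - i7

D-F-A: minor triad on D = scale degree 1 → i.
Bb-E-G: root E is the supertonic; diminished triad there is iio64.
A-C#-E-G: root A is the dominant; dominant seventh chord there is V7.
D-F-A-C: minor seventh chord on D = scale degree 1 → i7.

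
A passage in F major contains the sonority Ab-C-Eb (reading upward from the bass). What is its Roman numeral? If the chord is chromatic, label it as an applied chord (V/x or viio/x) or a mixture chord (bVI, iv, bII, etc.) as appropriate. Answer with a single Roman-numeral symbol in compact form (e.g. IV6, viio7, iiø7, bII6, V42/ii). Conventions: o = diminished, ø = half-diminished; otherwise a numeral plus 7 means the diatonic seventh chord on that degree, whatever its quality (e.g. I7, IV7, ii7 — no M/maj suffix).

bIII

Stacked in thirds the chord is Ab-C-Eb: a major triad on Ab.
Ab is the lowered third degree of F major (diatonic 3 would be A). This is a major triad on the lowered third degree, borrowed from the parallel minor.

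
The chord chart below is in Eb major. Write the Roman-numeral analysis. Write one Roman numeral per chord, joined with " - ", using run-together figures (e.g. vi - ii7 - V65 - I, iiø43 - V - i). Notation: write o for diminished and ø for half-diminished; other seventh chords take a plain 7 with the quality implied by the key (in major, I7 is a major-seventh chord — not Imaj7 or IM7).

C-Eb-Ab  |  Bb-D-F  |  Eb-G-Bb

C-Eb-Ab has root Ab, degree 4 in Eb major, so IV6.
Bb-D-F has root Bb, degree 5 in Eb major, so V.
Eb-G-Bb: major triad on Eb = scale degree 1 → I.

IV6 - V - I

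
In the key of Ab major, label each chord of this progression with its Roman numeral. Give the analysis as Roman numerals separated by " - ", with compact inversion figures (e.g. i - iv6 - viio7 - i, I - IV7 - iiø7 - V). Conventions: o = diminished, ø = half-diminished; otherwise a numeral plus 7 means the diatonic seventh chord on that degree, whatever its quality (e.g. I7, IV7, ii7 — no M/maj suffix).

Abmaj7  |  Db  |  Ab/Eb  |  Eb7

I7 - IV - I64 - V7

Abmaj7: root Ab is the tonic; major seventh chord there is I7.
Db: major triad on Db = scale degree 4 → IV.
Ab/Eb has root Ab, degree 1 in Ab major, so I64.
Eb7: root Eb is the dominant; dominant seventh chord there is V7.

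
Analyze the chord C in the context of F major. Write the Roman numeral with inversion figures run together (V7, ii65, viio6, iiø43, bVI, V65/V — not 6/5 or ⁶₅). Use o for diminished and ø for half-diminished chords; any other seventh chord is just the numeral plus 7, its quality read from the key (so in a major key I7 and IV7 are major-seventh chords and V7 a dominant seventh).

V

The pitches C-E-G form a major triad rooted on C.
In F major, C is the dominant; the diatonic major triad there is V.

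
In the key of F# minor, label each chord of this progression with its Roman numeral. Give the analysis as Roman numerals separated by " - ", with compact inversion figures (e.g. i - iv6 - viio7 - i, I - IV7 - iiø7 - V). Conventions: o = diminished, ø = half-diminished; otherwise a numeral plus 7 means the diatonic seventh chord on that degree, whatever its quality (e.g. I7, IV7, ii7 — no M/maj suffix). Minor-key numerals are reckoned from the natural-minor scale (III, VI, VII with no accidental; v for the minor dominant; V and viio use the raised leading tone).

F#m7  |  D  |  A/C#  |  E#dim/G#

F#m7: root F# is the tonic; minor seventh chord there is i7.
D: major triad on D = scale degree 6 → VI.
A/C# has root A, degree 3 in F# minor, so III6.
E#dim/G# has root E#, degree 7 in F# minor, so viio6.

i7 - VI - III6 - viio6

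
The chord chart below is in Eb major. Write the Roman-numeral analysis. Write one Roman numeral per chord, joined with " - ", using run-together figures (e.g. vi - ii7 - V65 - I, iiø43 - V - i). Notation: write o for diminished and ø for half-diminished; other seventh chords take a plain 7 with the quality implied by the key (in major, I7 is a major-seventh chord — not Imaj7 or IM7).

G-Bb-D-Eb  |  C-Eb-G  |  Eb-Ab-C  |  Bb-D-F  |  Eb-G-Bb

I65 - vi - IV64 - V - I

G-Bb-D-Eb has root Eb, degree 1 in Eb major, so I65.
C-Eb-G: minor triad on C = scale degree 6 → vi.
Eb-Ab-C: major triad on Ab = scale degree 4 → IV64.
Bb-D-F: root Bb is the dominant; major triad there is V.
Eb-G-Bb has root Eb, degree 1 in Eb major, so I.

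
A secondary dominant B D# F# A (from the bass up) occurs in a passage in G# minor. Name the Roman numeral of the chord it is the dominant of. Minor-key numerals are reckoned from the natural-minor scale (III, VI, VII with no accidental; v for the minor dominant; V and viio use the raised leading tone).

VI

The chord is a dominant seventh chord on B.
A dominant resolves down a perfect fifth: B → E. In G# minor, E is scale degree 6, i.e. VI.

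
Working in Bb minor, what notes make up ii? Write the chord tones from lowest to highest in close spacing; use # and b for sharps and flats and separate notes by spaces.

C Eb G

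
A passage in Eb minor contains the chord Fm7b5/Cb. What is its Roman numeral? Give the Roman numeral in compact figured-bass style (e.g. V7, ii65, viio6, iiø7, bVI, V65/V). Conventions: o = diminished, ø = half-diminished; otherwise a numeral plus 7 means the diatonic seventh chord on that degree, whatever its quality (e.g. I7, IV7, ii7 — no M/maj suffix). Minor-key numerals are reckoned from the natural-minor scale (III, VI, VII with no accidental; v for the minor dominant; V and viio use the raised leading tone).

Stacked in thirds the chord is F-Ab-Cb-Eb: a half-diminished seventh chord on F.
F is scale degree 2 in Eb minor, and a half-diminished seventh chord on that degree is written iiø7.
With Cb in the bass the chord is in second inversion, so the figured bass is 43.

iiø43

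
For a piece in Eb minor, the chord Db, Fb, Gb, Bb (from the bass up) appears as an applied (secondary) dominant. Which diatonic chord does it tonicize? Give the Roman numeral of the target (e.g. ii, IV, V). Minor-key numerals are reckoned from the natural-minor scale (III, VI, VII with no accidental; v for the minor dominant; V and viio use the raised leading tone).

The chord is a dominant seventh chord on Gb.
A dominant resolves down a perfect fifth: Gb → Cb. In Eb minor, Cb is scale degree 6, i.e. VI.

VI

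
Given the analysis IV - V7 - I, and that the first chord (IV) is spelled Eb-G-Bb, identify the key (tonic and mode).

IV is given as Eb-G-Bb — a major triad with root Eb.
IV on Eb implies Eb is the subdominant; that puts the tonic at Bb, and the uppercase numeral fits major mode.

Bb major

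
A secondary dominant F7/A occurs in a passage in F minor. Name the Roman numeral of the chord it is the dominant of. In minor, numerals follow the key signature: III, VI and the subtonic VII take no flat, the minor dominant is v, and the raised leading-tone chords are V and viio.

iv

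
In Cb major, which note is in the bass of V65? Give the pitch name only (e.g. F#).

Bb

V in Cb major has root Gb; the chord is Gb-Bb-Db-Fb.
The figure 65 means first inversion — the third is in the bass.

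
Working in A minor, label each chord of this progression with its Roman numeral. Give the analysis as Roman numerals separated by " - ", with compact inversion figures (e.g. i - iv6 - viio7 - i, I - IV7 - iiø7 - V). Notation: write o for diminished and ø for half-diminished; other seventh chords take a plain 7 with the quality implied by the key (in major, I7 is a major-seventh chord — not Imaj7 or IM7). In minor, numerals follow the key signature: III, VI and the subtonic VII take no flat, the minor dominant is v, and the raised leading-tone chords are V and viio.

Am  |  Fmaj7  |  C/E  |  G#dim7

Am: root A is the tonic; minor triad there is i.
Fmaj7: root F is the submediant; major seventh chord there is VI7.
C/E: root C is the mediant; major triad there is III6.
G#dim7 has root G#, degree 7 in A minor, so viio7.

i - VI7 - III6 - viio7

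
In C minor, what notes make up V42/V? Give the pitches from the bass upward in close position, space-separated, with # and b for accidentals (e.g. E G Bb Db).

C D F# A

The slash means an applied dominant: we want the dominant of V. In C minor, V is G major, and its dominant is built on D.
Building a dominant seventh chord on D gives D-F#-A-C.
With the 42 figure the chord is in third inversion; from the bass C upward in close position it reads C-D-F#-A.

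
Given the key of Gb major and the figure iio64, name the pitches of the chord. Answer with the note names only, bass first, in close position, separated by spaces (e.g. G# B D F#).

Scale degree 2 in Gb major is Ab; here the chord built on it is altered to a diminished triad. iio64 is the diminished supertonic triad, borrowed from the parallel minor.
So the chord is Ab-Cb-Ebb.
With the 64 figure the chord is in second inversion; from the bass Ebb upward in close position it reads Ebb-Ab-Cb.

Ebb Ab Cb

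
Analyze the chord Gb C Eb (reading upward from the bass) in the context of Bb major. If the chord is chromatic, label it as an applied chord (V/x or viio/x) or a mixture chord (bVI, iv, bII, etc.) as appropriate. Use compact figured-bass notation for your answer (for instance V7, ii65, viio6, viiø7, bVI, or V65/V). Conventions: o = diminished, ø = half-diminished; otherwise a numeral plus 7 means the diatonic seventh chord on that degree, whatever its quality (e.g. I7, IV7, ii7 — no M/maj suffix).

The pitches C-Eb-Gb form a diminished triad rooted on C.
C is the second degree of Bb major. This is the diminished supertonic triad, borrowed from the parallel minor.
With Gb in the bass the chord is in second inversion, so the figured bass is 64.

iio64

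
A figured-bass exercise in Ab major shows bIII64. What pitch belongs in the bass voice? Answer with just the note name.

Gb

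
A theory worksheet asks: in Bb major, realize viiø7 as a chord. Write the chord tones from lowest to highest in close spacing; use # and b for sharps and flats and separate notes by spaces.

In Bb major, the seventh degree is A, and the diatonic chord built there is a half-diminished seventh chord.
That chord is spelled A-C-Eb-G.

A C Eb G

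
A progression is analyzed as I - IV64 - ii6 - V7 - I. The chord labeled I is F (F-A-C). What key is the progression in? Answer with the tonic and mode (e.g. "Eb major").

F major

The anchor chord is a major triad on F, labeled I.
If F is scale degree 1 and the mode makes that degree carry a major triad, the tonic is F and the mode is major.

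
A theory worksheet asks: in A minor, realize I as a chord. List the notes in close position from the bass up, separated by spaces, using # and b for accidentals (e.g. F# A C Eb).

Scale degree 1 in A minor is A; here the chord built on it is altered to a major triad. I is the major tonic (Picardy third), borrowed from the parallel major.
So the chord is A-C#-E, a major triad.

A C# E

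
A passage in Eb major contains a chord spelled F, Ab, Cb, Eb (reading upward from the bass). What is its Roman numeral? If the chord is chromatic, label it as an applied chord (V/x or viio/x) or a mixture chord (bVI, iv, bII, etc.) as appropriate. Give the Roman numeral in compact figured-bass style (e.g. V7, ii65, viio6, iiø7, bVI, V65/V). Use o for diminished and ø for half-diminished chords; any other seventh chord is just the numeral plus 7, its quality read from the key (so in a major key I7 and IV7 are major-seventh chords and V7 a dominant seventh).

iiø7

The pitches F-Ab-Cb-Eb form a half-diminished seventh chord rooted on F.
F is the second degree of Eb major. This is the half-diminished supertonic seventh, borrowed from the parallel minor.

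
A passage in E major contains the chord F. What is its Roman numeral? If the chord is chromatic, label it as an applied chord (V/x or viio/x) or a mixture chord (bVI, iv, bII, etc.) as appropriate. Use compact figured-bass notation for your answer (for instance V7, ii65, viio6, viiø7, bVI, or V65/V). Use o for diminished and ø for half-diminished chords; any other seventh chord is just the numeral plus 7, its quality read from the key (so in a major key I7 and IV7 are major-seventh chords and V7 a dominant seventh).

The pitches F-A-C form a major triad rooted on F.
F is the lowered second degree of E major (diatonic 2 would be F#). This is the Neapolitan chord — a major triad on the lowered second degree.

bII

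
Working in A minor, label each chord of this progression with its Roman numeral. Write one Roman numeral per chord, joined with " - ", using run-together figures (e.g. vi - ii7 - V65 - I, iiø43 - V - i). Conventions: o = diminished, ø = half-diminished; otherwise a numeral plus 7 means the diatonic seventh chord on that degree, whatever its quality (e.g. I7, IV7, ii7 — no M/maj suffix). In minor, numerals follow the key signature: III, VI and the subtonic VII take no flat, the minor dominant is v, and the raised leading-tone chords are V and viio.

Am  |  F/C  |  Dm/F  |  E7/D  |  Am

i - VI64 - iv6 - V42 - i

Am: root A is the tonic; minor triad there is i.
F/C has root F, degree 6 in A minor, so VI64.
Dm/F: root D is the subdominant; minor triad there is iv6.
E7/D: dominant seventh chord on E = scale degree 5 → V42.
Am: root A is the tonic; minor triad there is i.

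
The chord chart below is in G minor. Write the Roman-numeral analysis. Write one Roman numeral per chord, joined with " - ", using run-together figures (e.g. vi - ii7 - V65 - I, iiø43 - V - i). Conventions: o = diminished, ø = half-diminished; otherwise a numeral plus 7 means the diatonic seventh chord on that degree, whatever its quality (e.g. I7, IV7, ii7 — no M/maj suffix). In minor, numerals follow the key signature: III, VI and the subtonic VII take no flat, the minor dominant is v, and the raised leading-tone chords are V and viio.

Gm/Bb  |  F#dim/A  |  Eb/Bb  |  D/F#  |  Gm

i6 - viio6 - VI64 - V6 - i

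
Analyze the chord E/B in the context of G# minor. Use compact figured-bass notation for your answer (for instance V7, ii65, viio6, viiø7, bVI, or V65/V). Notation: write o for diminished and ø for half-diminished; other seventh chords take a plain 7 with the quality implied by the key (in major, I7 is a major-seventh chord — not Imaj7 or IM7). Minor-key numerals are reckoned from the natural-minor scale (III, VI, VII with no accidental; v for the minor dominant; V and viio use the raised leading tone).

VI64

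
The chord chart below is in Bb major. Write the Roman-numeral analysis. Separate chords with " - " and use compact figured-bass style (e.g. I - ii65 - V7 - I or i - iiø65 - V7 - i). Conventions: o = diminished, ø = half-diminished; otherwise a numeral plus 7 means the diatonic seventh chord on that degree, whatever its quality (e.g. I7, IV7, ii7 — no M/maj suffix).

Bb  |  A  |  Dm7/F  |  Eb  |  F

I - V/iii - iii65 - IV - V

Bb has root Bb, degree 1 in Bb major, so I.
A: a major triad on A, the applied dominant of iii → V/iii.
Dm7/F has root D, degree 3 in Bb major, so iii65.
Eb: root Eb is the subdominant; major triad there is IV.
F: major triad on F = scale degree 5 → V.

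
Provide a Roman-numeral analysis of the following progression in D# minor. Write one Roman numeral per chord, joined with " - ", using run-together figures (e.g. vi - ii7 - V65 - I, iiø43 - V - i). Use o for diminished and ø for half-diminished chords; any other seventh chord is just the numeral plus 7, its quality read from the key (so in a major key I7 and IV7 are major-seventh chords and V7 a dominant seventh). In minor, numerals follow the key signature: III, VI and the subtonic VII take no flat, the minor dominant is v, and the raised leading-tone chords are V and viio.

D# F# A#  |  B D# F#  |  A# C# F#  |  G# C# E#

i - VI - III6 - VII64

D#-F#-A#: minor triad on D# = scale degree 1 → i.
B-D#-F#: root B is the submediant; major triad there is VI.
A#-C#-F# has root F#, degree 3 in D# minor, so III6.
G#-C#-E#: major triad on C# = scale degree 7 → VII64.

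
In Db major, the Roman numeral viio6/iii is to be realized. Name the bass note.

G

The applied chord viio6/iii is rooted on E: E-G-Bb.
The figure 6 means first inversion — the third is in the bass.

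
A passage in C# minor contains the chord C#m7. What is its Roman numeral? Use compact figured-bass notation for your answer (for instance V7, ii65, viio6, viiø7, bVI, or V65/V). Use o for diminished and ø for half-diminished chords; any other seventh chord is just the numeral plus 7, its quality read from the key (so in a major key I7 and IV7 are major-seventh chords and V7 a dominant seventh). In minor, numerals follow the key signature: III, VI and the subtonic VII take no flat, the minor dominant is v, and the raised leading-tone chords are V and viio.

i7

Stacked in thirds the chord is C#-E-G#-B: a minor seventh chord on C#.
C# is scale degree 1 in C# minor, and a minor seventh chord on that degree is written i7.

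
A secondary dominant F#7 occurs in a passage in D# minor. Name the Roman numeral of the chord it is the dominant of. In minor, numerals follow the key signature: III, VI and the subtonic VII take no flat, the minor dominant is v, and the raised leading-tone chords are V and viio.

VI

The chord is a dominant seventh chord on F#.
A dominant resolves down a perfect fifth: F# → B. In D# minor, B is scale degree 6, i.e. VI.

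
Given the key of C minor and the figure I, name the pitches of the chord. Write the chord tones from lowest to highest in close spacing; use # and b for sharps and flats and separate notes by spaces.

Scale degree 1 in C minor is C; here the chord built on it is altered to a major triad. I is the major tonic (Picardy third), borrowed from the parallel major.
So the chord is C-E-G.

C E G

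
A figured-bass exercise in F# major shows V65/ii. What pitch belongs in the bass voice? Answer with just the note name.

F##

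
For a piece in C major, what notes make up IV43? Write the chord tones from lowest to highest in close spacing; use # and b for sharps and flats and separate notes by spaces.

In C major, the subdominant is F, and the diatonic chord built there is a major seventh chord.
That chord is spelled F-A-C-E.
The figured bass 43 indicates second inversion, placing the fifth (C) in the bass: C-E-F-A.

C E F A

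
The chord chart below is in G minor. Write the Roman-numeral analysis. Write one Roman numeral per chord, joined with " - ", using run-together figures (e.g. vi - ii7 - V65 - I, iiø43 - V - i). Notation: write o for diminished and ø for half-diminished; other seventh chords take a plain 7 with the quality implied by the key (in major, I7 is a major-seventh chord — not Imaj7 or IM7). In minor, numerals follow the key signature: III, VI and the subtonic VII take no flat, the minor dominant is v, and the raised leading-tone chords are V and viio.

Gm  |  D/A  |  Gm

i - V64 - i

Gm: root G is the tonic; minor triad there is i.
D/A: root D is the dominant; major triad there is V64.
Gm: minor triad on G = scale degree 1 → i.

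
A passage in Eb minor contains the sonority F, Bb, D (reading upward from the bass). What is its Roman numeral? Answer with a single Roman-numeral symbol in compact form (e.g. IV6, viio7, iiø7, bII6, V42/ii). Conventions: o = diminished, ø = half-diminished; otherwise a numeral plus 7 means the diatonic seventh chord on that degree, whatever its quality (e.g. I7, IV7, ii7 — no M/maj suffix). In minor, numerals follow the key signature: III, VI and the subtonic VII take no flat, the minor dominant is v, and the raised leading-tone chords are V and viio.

V64

The pitches Bb-D-F form a major triad rooted on Bb.
In Eb minor, Bb is the dominant; the diatonic major triad there is V.
With F in the bass the chord is in second inversion, so the figured bass is 64.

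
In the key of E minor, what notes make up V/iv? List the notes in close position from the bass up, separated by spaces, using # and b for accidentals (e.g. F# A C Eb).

V/iv is a secondary dominant — the dominant triad of iv. iv in E minor is A, so the applied chord's root is E, a perfect fifth above.
Building a major triad on E gives E-G#-B.

E G# B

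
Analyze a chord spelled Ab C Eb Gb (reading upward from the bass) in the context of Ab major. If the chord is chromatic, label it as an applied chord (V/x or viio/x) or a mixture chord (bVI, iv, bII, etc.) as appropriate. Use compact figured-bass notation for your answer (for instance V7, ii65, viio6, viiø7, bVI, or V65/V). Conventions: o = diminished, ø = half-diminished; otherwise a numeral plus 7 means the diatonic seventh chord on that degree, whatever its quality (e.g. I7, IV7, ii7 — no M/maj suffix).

V7/IV

The pitches Ab-C-Eb-Gb form a dominant seventh chord rooted on Ab.
Ab is not a diatonic chord root with this quality in Ab major, but it lies a perfect fifth above Db (IV), so the chord functions as an applied dominant of IV.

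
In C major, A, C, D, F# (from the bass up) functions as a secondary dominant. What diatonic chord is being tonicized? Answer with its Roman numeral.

The chord is a dominant seventh chord on D.
A dominant resolves down a perfect fifth: D → G. In C major, G is scale degree 5, i.e. V.

V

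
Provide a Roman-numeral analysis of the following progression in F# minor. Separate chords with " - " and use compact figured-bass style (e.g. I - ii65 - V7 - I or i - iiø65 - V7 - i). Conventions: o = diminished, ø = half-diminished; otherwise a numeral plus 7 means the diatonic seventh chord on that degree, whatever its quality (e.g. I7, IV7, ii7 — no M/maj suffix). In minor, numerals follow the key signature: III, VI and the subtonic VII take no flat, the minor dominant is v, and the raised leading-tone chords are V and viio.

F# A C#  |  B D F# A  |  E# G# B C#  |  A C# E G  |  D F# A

F#-A-C#: root F# is the tonic; minor triad there is i.
B-D-F#-A has root B, degree 4 in F# minor, so iv7.
E#-G#-B-C# has root C#, degree 5 in F# minor, so V65.
A-C#-E-G: a dominant seventh chord on A, the applied dominant of VI → V7/VI.
D-F#-A: root D is the submediant; major triad there is VI.

i - iv7 - V65 - V7/VI - VI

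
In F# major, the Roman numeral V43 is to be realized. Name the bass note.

G#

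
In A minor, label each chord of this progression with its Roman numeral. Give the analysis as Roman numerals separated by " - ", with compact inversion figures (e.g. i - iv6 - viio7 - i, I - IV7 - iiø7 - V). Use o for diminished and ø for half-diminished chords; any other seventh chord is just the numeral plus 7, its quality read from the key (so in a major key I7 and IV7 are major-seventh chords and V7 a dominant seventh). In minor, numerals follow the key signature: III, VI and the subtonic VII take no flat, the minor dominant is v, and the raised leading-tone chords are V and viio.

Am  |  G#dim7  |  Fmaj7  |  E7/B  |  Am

Am: root A is the tonic; minor triad there is i.
G#dim7: fully diminished seventh chord on G# = scale degree 7 → viio7.
Fmaj7: root F is the submediant; major seventh chord there is VI7.
E7/B: root E is the dominant; dominant seventh chord there is V43.
Am: minor triad on A = scale degree 1 → i.

i - viio7 - VI7 - V43 - i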